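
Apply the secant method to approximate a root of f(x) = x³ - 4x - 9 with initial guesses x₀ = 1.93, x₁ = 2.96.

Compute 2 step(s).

f(x) = x³ - 4x - 9
x₀ = 1.93, x₁ = 2.96

Secant formula: x_{n+1} = x_n - f(x_n)(x_n - x_{n-1})/(f(x_n) - f(x_{n-1}))

Iteration 1:
  f(1.930000) = -9.530943
  f(2.960000) = 5.094336
  x_2 = 2.960000 - 5.094336×(2.960000 - 1.930000)/(5.094336 - (-9.530943))
       = 2.601226
Iteration 2:
  f(2.960000) = 5.094336
  f(2.601226) = -1.804025
  x_3 = 2.601226 - (-1.804025)×(2.601226 - 2.960000)/(-1.804025 - 5.094336)
       = 2.695051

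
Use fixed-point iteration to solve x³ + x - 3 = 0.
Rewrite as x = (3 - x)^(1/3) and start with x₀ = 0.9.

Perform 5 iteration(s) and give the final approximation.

Equation: x³ + x - 3 = 0
Fixed-point form: x = (3 - x)^(1/3)
x₀ = 0.9

x_1 = g(0.900000) = 1.280579
x_2 = g(1.280579) = 1.198011
x_3 = g(1.198011) = 1.216888
x_4 = g(1.216888) = 1.212624
x_5 = g(1.212624) = 1.213590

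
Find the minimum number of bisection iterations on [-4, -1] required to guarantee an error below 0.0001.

We need (b-a)/2^n ≤ 0.0001
(-1 - (-4))/2^n ≤ 0.0001
3/2^n ≤ 0.0001
2^n ≥ 30000
n ≥ log₂(30000) = 14.87
n ≥ 15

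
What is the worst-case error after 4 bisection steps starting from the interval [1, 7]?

Bisection error bound: |error| ≤ (b-a)/2^n
|error| ≤ (7 - 1)/2^4 = 6/2^4
|error| ≤ 0.3750000000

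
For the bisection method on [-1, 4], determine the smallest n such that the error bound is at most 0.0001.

We need (b-a)/2^n ≤ 0.0001
(4 - (-1))/2^n ≤ 0.0001
5/2^n ≤ 0.0001
2^n ≥ 50000
n ≥ log₂(50000) = 15.61
n ≥ 16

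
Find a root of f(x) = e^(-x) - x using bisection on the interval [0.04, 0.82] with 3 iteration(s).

f(x) = e^(-x) - x
Initial interval: [0.04, 0.82]

Iteration 1:
  c_1 = (0.040000 + 0.820000)/2 = 0.430000
  f(c_1) = f(0.430000) = 0.220509
  f(a) × f(c) ≥ 0, new interval: [0.430000, 0.820000]
Iteration 2:
  c_2 = (0.430000 + 0.820000)/2 = 0.625000
  f(c_2) = f(0.625000) = -0.089739
  f(a) × f(c) < 0, new interval: [0.430000, 0.625000]
Iteration 3:
  c_3 = (0.430000 + 0.625000)/2 = 0.527500
  f(c_3) = f(0.527500) = 0.062578
  f(a) × f(c) ≥ 0, new interval: [0.527500, 0.625000]

After 3 iteration(s), the approximation is c_3 = 0.527500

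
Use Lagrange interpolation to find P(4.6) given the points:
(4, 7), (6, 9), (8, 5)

Lagrange interpolation formula:
P(x) = Σ yᵢ × Lᵢ(x)
where Lᵢ(x) = Π_{j≠i} (x - xⱼ)/(xᵢ - xⱼ)

L_0(4.6) = (4.6 - 6)/(4 - 6) × (4.6 - 8)/(4 - 8) = 0.595000
L_1(4.6) = (4.6 - 4)/(6 - 4) × (4.6 - 8)/(6 - 8) = 0.510000
L_2(4.6) = (4.6 - 4)/(8 - 4) × (4.6 - 6)/(8 - 6) = -0.105000

P(4.6) = 7×L_0(4.6) + 9×L_1(4.6) + 5×L_2(4.6)
P(4.6) = 8.230000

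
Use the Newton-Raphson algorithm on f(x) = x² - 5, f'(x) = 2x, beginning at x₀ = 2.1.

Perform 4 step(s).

f(x) = x² - 5
f'(x) = 2x
x₀ = 2.1

Newton-Raphson formula: x_{n+1} = x_n - f(x_n)/f'(x_n)

Iteration 1:
  f(2.100000) = -0.590000
  f'(2.100000) = 4.200000
  x_1 = 2.100000 - (-0.590000)/4.200000 = 2.240476
Iteration 2:
  f(2.240476) = 0.019734
  f'(2.240476) = 4.480952
  x_2 = 2.240476 - 0.019734/4.480952 = 2.236072
Iteration 3:
  f(2.236072) = 0.000019
  f'(2.236072) = 4.472145
  x_3 = 2.236072 - 0.000019/4.472145 = 2.236068
Iteration 4:
  f(2.236068) = 0.000000
  f'(2.236068) = 4.472136
  x_4 = 2.236068 - 0.000000/4.472136 = 2.236068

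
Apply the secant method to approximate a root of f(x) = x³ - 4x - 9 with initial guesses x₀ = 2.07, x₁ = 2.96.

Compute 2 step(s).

f(x) = x³ - 4x - 9
x₀ = 2.07, x₁ = 2.96

Secant formula: x_{n+1} = x_n - f(x_n)(x_n - x_{n-1})/(f(x_n) - f(x_{n-1}))

Iteration 1:
  f(2.070000) = -8.410257
  f(2.960000) = 5.094336
  x_2 = 2.960000 - 5.094336×(2.960000 - 2.070000)/(5.094336 - (-8.410257))
       = 2.624265
Iteration 2:
  f(2.960000) = 5.094336
  f(2.624265) = -1.424352
  x_3 = 2.624265 - (-1.424352)×(2.624265 - 2.960000)/(-1.424352 - 5.094336)
       = 2.697624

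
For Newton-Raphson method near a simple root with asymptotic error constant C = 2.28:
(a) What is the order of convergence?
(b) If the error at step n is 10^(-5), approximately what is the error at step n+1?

(a) Newton-Raphson has quadratic (order 2) convergence near simple roots.
    This means |e_{n+1}| ≈ C|e_n|².

(b) With |e_n| = 10^(-5) and C = 2.28:
    |e_{n+1}| ≈ 2.28 × (10^(-5))² = 2.28 × 10^(-10)

(a) 2 (quadratic); (b) |e_{n+1}| ≈ 2.280e-10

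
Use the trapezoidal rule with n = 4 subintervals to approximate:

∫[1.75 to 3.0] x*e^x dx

f(x) = x*e^x
a = 1.75, b = 3.0, n = 4
h = (b - a)/n = 0.312500

Trapezoidal rule: (h/2)[f(x₀) + 2f(x₁) + 2f(x₂) + ... + f(xₙ)]

x_0 = 1.7500, f(x_0) = 10.070555, coefficient = 1
x_1 = 2.0625, f(x_1) = 16.222819, coefficient = 2
x_2 = 2.3750, f(x_2) = 25.533656, coefficient = 2
x_3 = 2.6875, f(x_3) = 39.492524, coefficient = 2
x_4 = 3.0000, f(x_4) = 60.256611, coefficient = 1

I ≈ (0.312500/2) × 232.825165 = 36.378932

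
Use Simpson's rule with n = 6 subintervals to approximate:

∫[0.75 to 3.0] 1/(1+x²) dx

f(x) = 1/(1+x²)
a = 0.75, b = 3.0, n = 6
h = (b - a)/n = 0.375000

Simpson's rule: (h/3)[f(x₀) + 4f(x₁) + 2f(x₂) + ... + f(xₙ)]

x_0 = 0.7500, f(x_0) = 0.640000, coefficient = 1
x_1 = 1.1250, f(x_1) = 0.441379, coefficient = 4
x_2 = 1.5000, f(x_2) = 0.307692, coefficient = 2
x_3 = 1.8750, f(x_3) = 0.221453, coefficient = 4
x_4 = 2.2500, f(x_4) = 0.164948, coefficient = 2
x_5 = 2.6250, f(x_5) = 0.126733, coefficient = 4
x_6 = 3.0000, f(x_6) = 0.100000, coefficient = 1

I ≈ (0.375000/3) × 4.843543 = 0.605443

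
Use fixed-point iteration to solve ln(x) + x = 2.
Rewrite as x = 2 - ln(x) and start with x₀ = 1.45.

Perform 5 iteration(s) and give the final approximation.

Equation: ln(x) + x = 2
Fixed-point form: x = 2 - ln(x)
x₀ = 1.45

x_1 = g(1.450000) = 1.628436
x_2 = g(1.628436) = 1.512380
x_3 = g(1.512380) = 1.586316
x_4 = g(1.586316) = 1.538586
x_5 = g(1.538586) = 1.569136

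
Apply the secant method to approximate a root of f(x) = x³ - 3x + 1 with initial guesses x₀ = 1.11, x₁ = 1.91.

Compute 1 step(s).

f(x) = x³ - 3x + 1
x₀ = 1.11, x₁ = 1.91

Secant formula: x_{n+1} = x_n - f(x_n)(x_n - x_{n-1})/(f(x_n) - f(x_{n-1}))

Iteration 1:
  f(1.110000) = -0.962369
  f(1.910000) = 2.237871
  x_2 = 1.910000 - 2.237871×(1.910000 - 1.110000)/(2.237871 - (-0.962369))
       = 1.350574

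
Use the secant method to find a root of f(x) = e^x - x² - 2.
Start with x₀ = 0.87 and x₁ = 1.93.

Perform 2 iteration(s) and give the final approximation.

f(x) = e^x - x² - 2
x₀ = 0.87, x₁ = 1.93

Secant formula: x_{n+1} = x_n - f(x_n)(x_n - x_{n-1})/(f(x_n) - f(x_{n-1}))

Iteration 1:
  f(0.870000) = -0.369989
  f(1.930000) = 1.164610
  x_2 = 1.930000 - 1.164610×(1.930000 - 0.870000)/(1.164610 - (-0.369989))
       = 1.125564
Iteration 2:
  f(1.930000) = 1.164610
  f(1.125564) = -0.184940
  x_3 = 1.125564 - (-0.184940)×(1.125564 - 1.930000)/(-0.184940 - 1.164610)
       = 1.235802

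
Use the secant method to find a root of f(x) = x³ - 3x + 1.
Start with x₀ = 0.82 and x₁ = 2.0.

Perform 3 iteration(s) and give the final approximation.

f(x) = x³ - 3x + 1
x₀ = 0.82, x₁ = 2.0

Secant formula: x_{n+1} = x_n - f(x_n)(x_n - x_{n-1})/(f(x_n) - f(x_{n-1}))

Iteration 1:
  f(0.820000) = -0.908632
  f(2.000000) = 3.000000
  x_2 = 2.000000 - 3.000000×(2.000000 - 0.820000)/(3.000000 - (-0.908632))
       = 1.094312
Iteration 2:
  f(2.000000) = 3.000000
  f(1.094312) = -0.972477
  x_3 = 1.094312 - (-0.972477)×(1.094312 - 2.000000)/(-0.972477 - 3.000000)
       = 1.316028
Iteration 3:
  f(1.094312) = -0.972477
  f(1.316028) = -0.668816
  x_4 = 1.316028 - (-0.668816)×(1.316028 - 1.094312)/(-0.668816 - (-0.972477))
       = 1.804360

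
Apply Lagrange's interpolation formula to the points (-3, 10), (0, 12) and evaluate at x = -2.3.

Lagrange interpolation formula:
P(x) = Σ yᵢ × Lᵢ(x)
where Lᵢ(x) = Π_{j≠i} (x - xⱼ)/(xᵢ - xⱼ)

L_0(-2.3) = (-2.3 - 0)/(-3 - 0) = 0.766667
L_1(-2.3) = (-2.3 - (-3))/(0 - (-3)) = 0.233333

P(-2.3) = 10×L_0(-2.3) + 12×L_1(-2.3)
P(-2.3) = 10.466667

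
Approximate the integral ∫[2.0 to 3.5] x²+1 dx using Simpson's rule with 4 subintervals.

f(x) = x²+1
a = 2.0, b = 3.5, n = 4
h = (b - a)/n = 0.375000

Simpson's rule: (h/3)[f(x₀) + 4f(x₁) + 2f(x₂) + ... + f(xₙ)]

x_0 = 2.0000, f(x_0) = 5.000000, coefficient = 1
x_1 = 2.3750, f(x_1) = 6.640625, coefficient = 4
x_2 = 2.7500, f(x_2) = 8.562500, coefficient = 2
x_3 = 3.1250, f(x_3) = 10.765625, coefficient = 4
x_4 = 3.5000, f(x_4) = 13.250000, coefficient = 1

I ≈ (0.375000/3) × 105.000000 = 13.125000
Exact value: 13.125000
Error: 0.000000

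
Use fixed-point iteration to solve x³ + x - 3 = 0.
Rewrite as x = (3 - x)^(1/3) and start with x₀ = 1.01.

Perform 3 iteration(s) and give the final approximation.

Equation: x³ + x - 3 = 0
Fixed-point form: x = (3 - x)^(1/3)
x₀ = 1.01

x_1 = g(1.010000) = 1.257818
x_2 = g(1.257818) = 1.203274
x_3 = g(1.203274) = 1.215702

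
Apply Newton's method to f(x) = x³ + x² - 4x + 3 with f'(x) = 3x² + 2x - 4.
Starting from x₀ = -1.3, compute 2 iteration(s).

f(x) = x³ + x² - 4x + 3
f'(x) = 3x² + 2x - 4
x₀ = -1.3

Newton-Raphson formula: x_{n+1} = x_n - f(x_n)/f'(x_n)

Iteration 1:
  f(-1.300000) = 7.693000
  f'(-1.300000) = -1.530000
  x_1 = -1.300000 - 7.693000/(-1.530000) = 3.728105
Iteration 2:
  f(3.728105) = 53.802390
  f'(3.728105) = 45.152500
  x_2 = 3.728105 - 53.802390/45.152500 = 2.536534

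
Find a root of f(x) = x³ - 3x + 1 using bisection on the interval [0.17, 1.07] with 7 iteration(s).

f(x) = x³ - 3x + 1
Initial interval: [0.17, 1.07]

Iteration 1:
  c_1 = (0.170000 + 1.070000)/2 = 0.620000
  f(c_1) = f(0.620000) = -0.621672
  f(a) × f(c) < 0, new interval: [0.170000, 0.620000]
Iteration 2:
  c_2 = (0.170000 + 0.620000)/2 = 0.395000
  f(c_2) = f(0.395000) = -0.123370
  f(a) × f(c) < 0, new interval: [0.170000, 0.395000]
Iteration 3:
  c_3 = (0.170000 + 0.395000)/2 = 0.282500
  f(c_3) = f(0.282500) = 0.175045
  f(a) × f(c) ≥ 0, new interval: [0.282500, 0.395000]
Iteration 4:
  c_4 = (0.282500 + 0.395000)/2 = 0.338750
  f(c_4) = f(0.338750) = 0.022622
  f(a) × f(c) ≥ 0, new interval: [0.338750, 0.395000]
Iteration 5:
  c_5 = (0.338750 + 0.395000)/2 = 0.366875
  f(c_5) = f(0.366875) = -0.051245
  f(a) × f(c) < 0, new interval: [0.338750, 0.366875]
Iteration 6:
  c_6 = (0.338750 + 0.366875)/2 = 0.352812
  f(c_6) = f(0.352812) = -0.014521
  f(a) × f(c) < 0, new interval: [0.338750, 0.352812]
Iteration 7:
  c_7 = (0.338750 + 0.352812)/2 = 0.345781
  f(c_7) = f(0.345781) = 0.003999
  f(a) × f(c) ≥ 0, new interval: [0.345781, 0.352812]

After 7 iteration(s), the approximation is c_7 = 0.345781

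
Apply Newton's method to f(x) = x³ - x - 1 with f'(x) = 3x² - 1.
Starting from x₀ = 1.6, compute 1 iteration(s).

f(x) = x³ - x - 1
f'(x) = 3x² - 1
x₀ = 1.6

Newton-Raphson formula: x_{n+1} = x_n - f(x_n)/f'(x_n)

Iteration 1:
  f(1.600000) = 1.496000
  f'(1.600000) = 6.680000
  x_1 = 1.600000 - 1.496000/6.680000 = 1.376048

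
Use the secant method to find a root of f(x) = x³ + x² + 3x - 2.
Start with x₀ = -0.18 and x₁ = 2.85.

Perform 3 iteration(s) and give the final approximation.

f(x) = x³ + x² + 3x - 2
x₀ = -0.18, x₁ = 2.85

Secant formula: x_{n+1} = x_n - f(x_n)(x_n - x_{n-1})/(f(x_n) - f(x_{n-1}))

Iteration 1:
  f(-0.180000) = -2.513432
  f(2.850000) = 37.821625
  x_2 = 2.850000 - 37.821625×(2.850000 - (-0.180000))/(37.821625 - (-2.513432))
       = 0.008811
Iteration 2:
  f(2.850000) = 37.821625
  f(0.008811) = -1.973489
  x_3 = 0.008811 - (-1.973489)×(0.008811 - 2.850000)/(-1.973489 - 37.821625)
       = 0.149709
Iteration 3:
  f(0.008811) = -1.973489
  f(0.149709) = -1.525105
  x_4 = 0.149709 - (-1.525105)×(0.149709 - 0.008811)/(-1.525105 - (-1.973489))
       = 0.628951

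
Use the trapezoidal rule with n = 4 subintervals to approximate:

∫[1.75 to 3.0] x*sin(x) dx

f(x) = x*sin(x)
a = 1.75, b = 3.0, n = 4
h = (b - a)/n = 0.312500

Trapezoidal rule: (h/2)[f(x₀) + 2f(x₁) + 2f(x₂) + ... + f(xₙ)]

x_0 = 1.7500, f(x_0) = 1.721975, coefficient = 1
x_1 = 2.0625, f(x_1) = 1.818155, coefficient = 2
x_2 = 2.3750, f(x_2) = 1.647502, coefficient = 2
x_3 = 2.6875, f(x_3) = 1.178864, coefficient = 2
x_4 = 3.0000, f(x_4) = 0.423360, coefficient = 1

I ≈ (0.312500/2) × 11.434378 = 1.786622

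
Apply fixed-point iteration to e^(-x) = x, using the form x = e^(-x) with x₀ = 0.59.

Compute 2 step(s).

Equation: e^(-x) = x
Fixed-point form: x = e^(-x)
x₀ = 0.59

x_1 = g(0.590000) = 0.554327
x_2 = g(0.554327) = 0.574459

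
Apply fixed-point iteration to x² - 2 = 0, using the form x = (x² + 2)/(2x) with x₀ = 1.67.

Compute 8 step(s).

Equation: x² - 2 = 0
Fixed-point form: x = (x² + 2)/(2x)
x₀ = 1.67

x_1 = g(1.670000) = 1.433802
x_2 = g(1.433802) = 1.414347
x_3 = g(1.414347) = 1.414214
x_4 = g(1.414214) = 1.414214
x_5 = g(1.414214) = 1.414214
x_6 = g(1.414214) = 1.414214
x_7 = g(1.414214) = 1.414214
x_8 = g(1.414214) = 1.414214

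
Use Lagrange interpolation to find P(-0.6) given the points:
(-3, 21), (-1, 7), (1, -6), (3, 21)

Lagrange interpolation formula:
P(x) = Σ yᵢ × Lᵢ(x)
where Lᵢ(x) = Π_{j≠i} (x - xⱼ)/(xᵢ - xⱼ)

L_0(-0.6) = (-0.6 - (-1))/(-3 - (-1)) × (-0.6 - 1)/(-3 - 1) × (-0.6 - 3)/(-3 - 3) = -0.048000
L_1(-0.6) = (-0.6 - (-3))/(-1 - (-3)) × (-0.6 - 1)/(-1 - 1) × (-0.6 - 3)/(-1 - 3) = 0.864000
L_2(-0.6) = (-0.6 - (-3))/(1 - (-3)) × (-0.6 - (-1))/(1 - (-1)) × (-0.6 - 3)/(1 - 3) = 0.216000
L_3(-0.6) = (-0.6 - (-3))/(3 - (-3)) × (-0.6 - (-1))/(3 - (-1)) × (-0.6 - 1)/(3 - 1) = -0.032000

P(-0.6) = 21×L_0(-0.6) + 7×L_1(-0.6) + (-6)×L_2(-0.6) + 21×L_3(-0.6)
P(-0.6) = 3.072000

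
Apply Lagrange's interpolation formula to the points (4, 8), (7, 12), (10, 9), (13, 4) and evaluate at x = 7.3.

Lagrange interpolation formula:
P(x) = Σ yᵢ × Lᵢ(x)
where Lᵢ(x) = Π_{j≠i} (x - xⱼ)/(xᵢ - xⱼ)

L_0(7.3) = (7.3 - 7)/(4 - 7) × (7.3 - 10)/(4 - 10) × (7.3 - 13)/(4 - 13) = -0.028500
L_1(7.3) = (7.3 - 4)/(7 - 4) × (7.3 - 10)/(7 - 10) × (7.3 - 13)/(7 - 13) = 0.940500
L_2(7.3) = (7.3 - 4)/(10 - 4) × (7.3 - 7)/(10 - 7) × (7.3 - 13)/(10 - 13) = 0.104500
L_3(7.3) = (7.3 - 4)/(13 - 4) × (7.3 - 7)/(13 - 7) × (7.3 - 10)/(13 - 10) = -0.016500

P(7.3) = 8×L_0(7.3) + 12×L_1(7.3) + 9×L_2(7.3) + 4×L_3(7.3)
P(7.3) = 11.932500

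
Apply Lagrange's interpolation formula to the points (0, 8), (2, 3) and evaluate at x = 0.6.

Lagrange interpolation formula:
P(x) = Σ yᵢ × Lᵢ(x)
where Lᵢ(x) = Π_{j≠i} (x - xⱼ)/(xᵢ - xⱼ)

L_0(0.6) = (0.6 - 2)/(0 - 2) = 0.700000
L_1(0.6) = (0.6 - 0)/(2 - 0) = 0.300000

P(0.6) = 8×L_0(0.6) + 3×L_1(0.6)
P(0.6) = 6.500000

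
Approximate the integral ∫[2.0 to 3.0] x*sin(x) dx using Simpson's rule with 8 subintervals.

f(x) = x*sin(x)
a = 2.0, b = 3.0, n = 8
h = (b - a)/n = 0.125000

Simpson's rule: (h/3)[f(x₀) + 4f(x₁) + 2f(x₂) + ... + f(xₙ)]

x_0 = 2.0000, f(x_0) = 1.818595, coefficient = 1
x_1 = 2.1250, f(x_1) = 1.806930, coefficient = 4
x_2 = 2.2500, f(x_2) = 1.750665, coefficient = 2
x_3 = 2.3750, f(x_3) = 1.647502, coefficient = 4
x_4 = 2.5000, f(x_4) = 1.496180, coefficient = 2
x_5 = 2.6250, f(x_5) = 1.296541, coefficient = 4
x_6 = 2.7500, f(x_6) = 1.049568, coefficient = 2
x_7 = 2.8750, f(x_7) = 0.757407, coefficient = 4
x_8 = 3.0000, f(x_8) = 0.423360, coefficient = 1

I ≈ (0.125000/3) × 32.868299 = 1.369512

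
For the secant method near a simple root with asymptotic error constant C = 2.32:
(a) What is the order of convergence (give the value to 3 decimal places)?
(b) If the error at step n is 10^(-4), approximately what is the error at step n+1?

(a) Secant method has superlinear convergence with order φ = (1+√5)/2 ≈ 1.618.
    This means |e_{n+1}| ≈ C|e_n|^1.618.

(b) With |e_n| = 10^(-4) and C = 2.32:
    |e_{n+1}| ≈ 2.32 × (10^(-4))^1.618 = 2.32 × 10^(-6.47)

(a) ≈ 1.618 (golden ratio); (b) |e_{n+1}| ≈ 7.823e-07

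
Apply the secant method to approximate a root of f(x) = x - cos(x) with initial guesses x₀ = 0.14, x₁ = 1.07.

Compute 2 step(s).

f(x) = x - cos(x)
x₀ = 0.14, x₁ = 1.07

Secant formula: x_{n+1} = x_n - f(x_n)(x_n - x_{n-1})/(f(x_n) - f(x_{n-1}))

Iteration 1:
  f(0.140000) = -0.850216
  f(1.070000) = 0.589876
  x_2 = 1.070000 - 0.589876×(1.070000 - 0.140000)/(0.589876 - (-0.850216))
       = 0.689063
Iteration 2:
  f(1.070000) = 0.589876
  f(0.689063) = -0.082779
  x_3 = 0.689063 - (-0.082779)×(0.689063 - 1.070000)/(-0.082779 - 0.589876)
       = 0.735942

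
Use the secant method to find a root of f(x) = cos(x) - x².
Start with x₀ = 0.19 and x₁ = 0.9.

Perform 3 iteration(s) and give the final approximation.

f(x) = cos(x) - x²
x₀ = 0.19, x₁ = 0.9

Secant formula: x_{n+1} = x_n - f(x_n)(x_n - x_{n-1})/(f(x_n) - f(x_{n-1}))

Iteration 1:
  f(0.190000) = 0.945904
  f(0.900000) = -0.188390
  x_2 = 0.900000 - (-0.188390)×(0.900000 - 0.190000)/(-0.188390 - 0.945904)
       = 0.782079
Iteration 2:
  f(0.900000) = -0.188390
  f(0.782079) = 0.097802
  x_3 = 0.782079 - 0.097802×(0.782079 - 0.900000)/(0.097802 - (-0.188390))
       = 0.822377
Iteration 3:
  f(0.782079) = 0.097802
  f(0.822377) = 0.004178
  x_4 = 0.822377 - 0.004178×(0.822377 - 0.782079)/(0.004178 - 0.097802)
       = 0.824175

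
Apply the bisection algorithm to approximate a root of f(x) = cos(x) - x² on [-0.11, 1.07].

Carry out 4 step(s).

f(x) = cos(x) - x²
Initial interval: [-0.11, 1.07]

Iteration 1:
  c_1 = (-0.110000 + 1.070000)/2 = 0.480000
  f(c_1) = f(0.480000) = 0.656595
  f(a) × f(c) ≥ 0, new interval: [0.480000, 1.070000]
Iteration 2:
  c_2 = (0.480000 + 1.070000)/2 = 0.775000
  f(c_2) = f(0.775000) = 0.113796
  f(a) × f(c) ≥ 0, new interval: [0.775000, 1.070000]
Iteration 3:
  c_3 = (0.775000 + 1.070000)/2 = 0.922500
  f(c_3) = f(0.922500) = -0.247177
  f(a) × f(c) < 0, new interval: [0.775000, 0.922500]
Iteration 4:
  c_4 = (0.775000 + 0.922500)/2 = 0.848750
  f(c_4) = f(0.848750) = -0.059455
  f(a) × f(c) < 0, new interval: [0.775000, 0.848750]

After 4 iteration(s), the approximation is c_4 = 0.848750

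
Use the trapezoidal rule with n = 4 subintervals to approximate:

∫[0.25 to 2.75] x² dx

f(x) = x²
a = 0.25, b = 2.75, n = 4
h = (b - a)/n = 0.625000

Trapezoidal rule: (h/2)[f(x₀) + 2f(x₁) + 2f(x₂) + ... + f(xₙ)]

x_0 = 0.2500, f(x_0) = 0.062500, coefficient = 1
x_1 = 0.8750, f(x_1) = 0.765625, coefficient = 2
x_2 = 1.5000, f(x_2) = 2.250000, coefficient = 2
x_3 = 2.1250, f(x_3) = 4.515625, coefficient = 2
x_4 = 2.7500, f(x_4) = 7.562500, coefficient = 1

I ≈ (0.625000/2) × 22.687500 = 7.089844
Exact value: 6.927083
Error: 0.162760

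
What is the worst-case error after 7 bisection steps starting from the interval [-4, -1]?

Bisection error bound: |error| ≤ (b-a)/2^n
|error| ≤ (-1 - (-4))/2^7 = 3/2^7
|error| ≤ 0.0234375000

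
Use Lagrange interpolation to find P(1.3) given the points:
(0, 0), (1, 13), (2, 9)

Lagrange interpolation formula:
P(x) = Σ yᵢ × Lᵢ(x)
where Lᵢ(x) = Π_{j≠i} (x - xⱼ)/(xᵢ - xⱼ)

L_0(1.3) = (1.3 - 1)/(0 - 1) × (1.3 - 2)/(0 - 2) = -0.105000
L_1(1.3) = (1.3 - 0)/(1 - 0) × (1.3 - 2)/(1 - 2) = 0.910000
L_2(1.3) = (1.3 - 0)/(2 - 0) × (1.3 - 1)/(2 - 1) = 0.195000

P(1.3) = 0×L_0(1.3) + 13×L_1(1.3) + 9×L_2(1.3)
P(1.3) = 13.585000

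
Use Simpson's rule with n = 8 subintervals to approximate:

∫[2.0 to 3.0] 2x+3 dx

f(x) = 2x+3
a = 2.0, b = 3.0, n = 8
h = (b - a)/n = 0.125000

Simpson's rule: (h/3)[f(x₀) + 4f(x₁) + 2f(x₂) + ... + f(xₙ)]

x_0 = 2.0000, f(x_0) = 7.000000, coefficient = 1
x_1 = 2.1250, f(x_1) = 7.250000, coefficient = 4
x_2 = 2.2500, f(x_2) = 7.500000, coefficient = 2
x_3 = 2.3750, f(x_3) = 7.750000, coefficient = 4
x_4 = 2.5000, f(x_4) = 8.000000, coefficient = 2
x_5 = 2.6250, f(x_5) = 8.250000, coefficient = 4
x_6 = 2.7500, f(x_6) = 8.500000, coefficient = 2
x_7 = 2.8750, f(x_7) = 8.750000, coefficient = 4
x_8 = 3.0000, f(x_8) = 9.000000, coefficient = 1

I ≈ (0.125000/3) × 192.000000 = 8.000000
Exact value: 8.000000
Error: 0.000000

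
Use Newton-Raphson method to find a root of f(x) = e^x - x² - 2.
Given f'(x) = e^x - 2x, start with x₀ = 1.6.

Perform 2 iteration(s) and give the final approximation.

f(x) = e^x - x² - 2
f'(x) = e^x - 2x
x₀ = 1.6

Newton-Raphson formula: x_{n+1} = x_n - f(x_n)/f'(x_n)

Iteration 1:
  f(1.600000) = 0.393032
  f'(1.600000) = 1.753032
  x_1 = 1.600000 - 0.393032/1.753032 = 1.375799
Iteration 2:
  f(1.375799) = 0.065415
  f'(1.375799) = 1.206639
  x_2 = 1.375799 - 0.065415/1.206639 = 1.321586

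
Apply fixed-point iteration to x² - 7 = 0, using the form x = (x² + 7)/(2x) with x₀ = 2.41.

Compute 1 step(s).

Equation: x² - 7 = 0
Fixed-point form: x = (x² + 7)/(2x)
x₀ = 2.41

x_1 = g(2.410000) = 2.657282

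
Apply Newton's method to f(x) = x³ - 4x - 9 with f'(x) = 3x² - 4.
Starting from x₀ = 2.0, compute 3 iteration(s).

f(x) = x³ - 4x - 9
f'(x) = 3x² - 4
x₀ = 2.0

Newton-Raphson formula: x_{n+1} = x_n - f(x_n)/f'(x_n)

Iteration 1:
  f(2.000000) = -9.000000
  f'(2.000000) = 8.000000
  x_1 = 2.000000 - (-9.000000)/8.000000 = 3.125000
Iteration 2:
  f(3.125000) = 9.017578
  f'(3.125000) = 25.296875
  x_2 = 3.125000 - 9.017578/25.296875 = 2.768530
Iteration 3:
  f(2.768530) = 1.145993
  f'(2.768530) = 18.994274
  x_3 = 2.768530 - 1.145993/18.994274 = 2.708196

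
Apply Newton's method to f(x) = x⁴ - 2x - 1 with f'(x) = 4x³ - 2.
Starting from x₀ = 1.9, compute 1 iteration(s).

f(x) = x⁴ - 2x - 1
f'(x) = 4x³ - 2
x₀ = 1.9

Newton-Raphson formula: x_{n+1} = x_n - f(x_n)/f'(x_n)

Iteration 1:
  f(1.900000) = 8.232100
  f'(1.900000) = 25.436000
  x_1 = 1.900000 - 8.232100/25.436000 = 1.576360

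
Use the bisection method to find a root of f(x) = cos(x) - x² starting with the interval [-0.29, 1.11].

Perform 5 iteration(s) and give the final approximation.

f(x) = cos(x) - x²
Initial interval: [-0.29, 1.11]

Iteration 1:
  c_1 = (-0.290000 + 1.110000)/2 = 0.410000
  f(c_1) = f(0.410000) = 0.749021
  f(a) × f(c) ≥ 0, new interval: [0.410000, 1.110000]
Iteration 2:
  c_2 = (0.410000 + 1.110000)/2 = 0.760000
  f(c_2) = f(0.760000) = 0.147236
  f(a) × f(c) ≥ 0, new interval: [0.760000, 1.110000]
Iteration 3:
  c_3 = (0.760000 + 1.110000)/2 = 0.935000
  f(c_3) = f(0.935000) = -0.280407
  f(a) × f(c) < 0, new interval: [0.760000, 0.935000]
Iteration 4:
  c_4 = (0.760000 + 0.935000)/2 = 0.847500
  f(c_4) = f(0.847500) = -0.056397
  f(a) × f(c) < 0, new interval: [0.760000, 0.847500]
Iteration 5:
  c_5 = (0.760000 + 0.847500)/2 = 0.803750
  f(c_5) = f(0.803750) = 0.047998
  f(a) × f(c) ≥ 0, new interval: [0.803750, 0.847500]

After 5 iteration(s), the approximation is c_5 = 0.803750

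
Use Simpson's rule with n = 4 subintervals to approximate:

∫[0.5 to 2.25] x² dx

f(x) = x²
a = 0.5, b = 2.25, n = 4
h = (b - a)/n = 0.437500

Simpson's rule: (h/3)[f(x₀) + 4f(x₁) + 2f(x₂) + ... + f(xₙ)]

x_0 = 0.5000, f(x_0) = 0.250000, coefficient = 1
x_1 = 0.9375, f(x_1) = 0.878906, coefficient = 4
x_2 = 1.3750, f(x_2) = 1.890625, coefficient = 2
x_3 = 1.8125, f(x_3) = 3.285156, coefficient = 4
x_4 = 2.2500, f(x_4) = 5.062500, coefficient = 1

I ≈ (0.437500/3) × 25.750000 = 3.755208
Exact value: 3.755208
Error: 0.000000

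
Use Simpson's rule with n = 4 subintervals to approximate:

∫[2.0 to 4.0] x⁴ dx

f(x) = x⁴
a = 2.0, b = 4.0, n = 4
h = (b - a)/n = 0.500000

Simpson's rule: (h/3)[f(x₀) + 4f(x₁) + 2f(x₂) + ... + f(xₙ)]

x_0 = 2.0000, f(x_0) = 16.000000, coefficient = 1
x_1 = 2.5000, f(x_1) = 39.062500, coefficient = 4
x_2 = 3.0000, f(x_2) = 81.000000, coefficient = 2
x_3 = 3.5000, f(x_3) = 150.062500, coefficient = 4
x_4 = 4.0000, f(x_4) = 256.000000, coefficient = 1

I ≈ (0.500000/3) × 1190.500000 = 198.416667
Exact value: 198.400000
Error: 0.016667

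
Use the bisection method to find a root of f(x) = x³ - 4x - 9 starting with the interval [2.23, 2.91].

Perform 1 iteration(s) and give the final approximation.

f(x) = x³ - 4x - 9
Initial interval: [2.23, 2.91]

Iteration 1:
  c_1 = (2.230000 + 2.910000)/2 = 2.570000
  f(c_1) = f(2.570000) = -2.305407
  f(a) × f(c) ≥ 0, new interval: [2.570000, 2.910000]

After 1 iteration(s), the approximation is c_1 = 2.570000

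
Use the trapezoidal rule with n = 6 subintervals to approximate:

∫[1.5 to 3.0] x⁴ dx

f(x) = x⁴
a = 1.5, b = 3.0, n = 6
h = (b - a)/n = 0.250000

Trapezoidal rule: (h/2)[f(x₀) + 2f(x₁) + 2f(x₂) + ... + f(xₙ)]

x_0 = 1.5000, f(x_0) = 5.062500, coefficient = 1
x_1 = 1.7500, f(x_1) = 9.378906, coefficient = 2
x_2 = 2.0000, f(x_2) = 16.000000, coefficient = 2
x_3 = 2.2500, f(x_3) = 25.628906, coefficient = 2
x_4 = 2.5000, f(x_4) = 39.062500, coefficient = 2
x_5 = 2.7500, f(x_5) = 57.191406, coefficient = 2
x_6 = 3.0000, f(x_6) = 81.000000, coefficient = 1

I ≈ (0.250000/2) × 380.585938 = 47.573242
Exact value: 47.081250
Error: 0.491992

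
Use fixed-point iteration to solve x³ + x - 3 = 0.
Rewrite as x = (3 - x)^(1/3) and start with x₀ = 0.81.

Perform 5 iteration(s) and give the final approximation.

Equation: x³ + x - 3 = 0
Fixed-point form: x = (3 - x)^(1/3)
x₀ = 0.81

x_1 = g(0.810000) = 1.298618
x_2 = g(1.298618) = 1.193807
x_3 = g(1.193807) = 1.217834
x_4 = g(1.217834) = 1.212410
x_5 = g(1.212410) = 1.213638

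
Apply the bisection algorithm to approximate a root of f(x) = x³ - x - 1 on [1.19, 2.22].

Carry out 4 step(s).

f(x) = x³ - x - 1
Initial interval: [1.19, 2.22]

Iteration 1:
  c_1 = (1.190000 + 2.220000)/2 = 1.705000
  f(c_1) = f(1.705000) = 2.251478
  f(a) × f(c) < 0, new interval: [1.190000, 1.705000]
Iteration 2:
  c_2 = (1.190000 + 1.705000)/2 = 1.447500
  f(c_2) = f(1.447500) = 0.585383
  f(a) × f(c) < 0, new interval: [1.190000, 1.447500]
Iteration 3:
  c_3 = (1.190000 + 1.447500)/2 = 1.318750
  f(c_3) = f(1.318750) = -0.025310
  f(a) × f(c) ≥ 0, new interval: [1.318750, 1.447500]
Iteration 4:
  c_4 = (1.318750 + 1.447500)/2 = 1.383125
  f(c_4) = f(1.383125) = 0.262841
  f(a) × f(c) < 0, new interval: [1.318750, 1.383125]

After 4 iteration(s), the approximation is c_4 = 1.383125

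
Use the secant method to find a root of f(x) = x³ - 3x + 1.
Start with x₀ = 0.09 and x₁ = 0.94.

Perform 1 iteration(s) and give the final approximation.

f(x) = x³ - 3x + 1
x₀ = 0.09, x₁ = 0.94

Secant formula: x_{n+1} = x_n - f(x_n)(x_n - x_{n-1})/(f(x_n) - f(x_{n-1}))

Iteration 1:
  f(0.090000) = 0.730729
  f(0.940000) = -0.989416
  x_2 = 0.940000 - (-0.989416)×(0.940000 - 0.090000)/(-0.989416 - 0.730729)
       = 0.451086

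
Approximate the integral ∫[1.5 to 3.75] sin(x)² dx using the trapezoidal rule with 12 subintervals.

f(x) = sin(x)²
a = 1.5, b = 3.75, n = 12
h = (b - a)/n = 0.187500

Trapezoidal rule: (h/2)[f(x₀) + 2f(x₁) + 2f(x₂) + ... + f(xₙ)]

x_0 = 1.5000, f(x_0) = 0.994996, coefficient = 1
x_1 = 1.6875, f(x_1) = 0.986442, coefficient = 2
x_2 = 1.8750, f(x_2) = 0.910280, coefficient = 2
x_3 = 2.0625, f(x_3) = 0.777095, coefficient = 2
x_4 = 2.2500, f(x_4) = 0.605398, coefficient = 2
x_5 = 2.4375, f(x_5) = 0.419052, coefficient = 2
x_6 = 2.6250, f(x_6) = 0.243957, coefficient = 2
x_7 = 2.8125, f(x_7) = 0.104448, coefficient = 2
x_8 = 3.0000, f(x_8) = 0.019915, coefficient = 2
x_9 = 3.1875, f(x_9) = 0.002106, coefficient = 2
x_10 = 3.3750, f(x_10) = 0.053497, coefficient = 2
x_11 = 3.5625, f(x_11) = 0.166945, coefficient = 2
x_12 = 3.7500, f(x_12) = 0.326682, coefficient = 1

I ≈ (0.187500/2) × 9.899948 = 0.928120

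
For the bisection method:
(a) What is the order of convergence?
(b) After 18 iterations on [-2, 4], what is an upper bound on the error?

(a) Bisection has linear (order 1) convergence; the error is halved each step.

(b) Error bound = (b-a)/2^n = (4 - (-2))/2^{18}
    = 6/2^{18}

(a) 1 (linear); (b) error ≤ 2.29e-05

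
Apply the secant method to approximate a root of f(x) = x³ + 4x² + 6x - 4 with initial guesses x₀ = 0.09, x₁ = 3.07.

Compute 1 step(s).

f(x) = x³ + 4x² + 6x - 4
x₀ = 0.09, x₁ = 3.07

Secant formula: x_{n+1} = x_n - f(x_n)(x_n - x_{n-1})/(f(x_n) - f(x_{n-1}))

Iteration 1:
  f(0.090000) = -3.426871
  f(3.070000) = 81.054043
  x_2 = 3.070000 - 81.054043×(3.070000 - 0.090000)/(81.054043 - (-3.426871))
       = 0.210880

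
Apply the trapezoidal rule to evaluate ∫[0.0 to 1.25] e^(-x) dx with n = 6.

f(x) = e^(-x)
a = 0.0, b = 1.25, n = 6
h = (b - a)/n = 0.208333

Trapezoidal rule: (h/2)[f(x₀) + 2f(x₁) + 2f(x₂) + ... + f(xₙ)]

x_0 = 0.0000, f(x_0) = 1.000000, coefficient = 1
x_1 = 0.2083, f(x_1) = 0.811936, coefficient = 2
x_2 = 0.4167, f(x_2) = 0.659241, coefficient = 2
x_3 = 0.6250, f(x_3) = 0.535261, coefficient = 2
x_4 = 0.8333, f(x_4) = 0.434598, coefficient = 2
x_5 = 1.0417, f(x_5) = 0.352866, coefficient = 2
x_6 = 1.2500, f(x_6) = 0.286505, coefficient = 1

I ≈ (0.208333/2) × 6.874310 = 0.716074
Exact value: 0.713495
Error: 0.002579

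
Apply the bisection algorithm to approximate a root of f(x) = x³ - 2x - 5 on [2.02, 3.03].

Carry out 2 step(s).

f(x) = x³ - 2x - 5
Initial interval: [2.02, 3.03]

Iteration 1:
  c_1 = (2.020000 + 3.030000)/2 = 2.525000
  f(c_1) = f(2.525000) = 6.048453
  f(a) × f(c) < 0, new interval: [2.020000, 2.525000]
Iteration 2:
  c_2 = (2.020000 + 2.525000)/2 = 2.272500
  f(c_2) = f(2.272500) = 2.190772
  f(a) × f(c) < 0, new interval: [2.020000, 2.272500]

After 2 iteration(s), the approximation is c_2 = 2.272500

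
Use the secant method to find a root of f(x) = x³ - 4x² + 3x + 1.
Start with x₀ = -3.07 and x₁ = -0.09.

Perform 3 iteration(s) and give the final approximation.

f(x) = x³ - 4x² + 3x + 1
x₀ = -3.07, x₁ = -0.09

Secant formula: x_{n+1} = x_n - f(x_n)(x_n - x_{n-1})/(f(x_n) - f(x_{n-1}))

Iteration 1:
  f(-3.070000) = -74.844043
  f(-0.090000) = 0.696871
  x_2 = -0.090000 - 0.696871×(-0.090000 - (-3.070000))/(0.696871 - (-74.844043))
       = -0.117491
Iteration 2:
  f(-0.090000) = 0.696871
  f(-0.117491) = 0.590690
  x_3 = -0.117491 - 0.590690×(-0.117491 - (-0.090000))/(0.590690 - 0.696871)
       = -0.270422
Iteration 3:
  f(-0.117491) = 0.590690
  f(-0.270422) = -0.123556
  x_4 = -0.270422 - (-0.123556)×(-0.270422 - (-0.117491))/(-0.123556 - 0.590690)
       = -0.243967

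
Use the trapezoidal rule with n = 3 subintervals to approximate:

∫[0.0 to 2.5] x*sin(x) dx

f(x) = x*sin(x)
a = 0.0, b = 2.5, n = 3
h = (b - a)/n = 0.833333

Trapezoidal rule: (h/2)[f(x₀) + 2f(x₁) + 2f(x₂) + ... + f(xₙ)]

x_0 = 0.0000, f(x_0) = 0.000000, coefficient = 1
x_1 = 0.8333, f(x_1) = 0.616814, coefficient = 2
x_2 = 1.6667, f(x_2) = 1.659013, coefficient = 2
x_3 = 2.5000, f(x_3) = 1.496180, coefficient = 1

I ≈ (0.833333/2) × 6.047835 = 2.519931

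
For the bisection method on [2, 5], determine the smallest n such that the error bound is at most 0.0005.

We need (b-a)/2^n ≤ 0.0005
(5 - 2)/2^n ≤ 0.0005
3/2^n ≤ 0.0005
2^n ≥ 6000
n ≥ log₂(6000) = 12.55
n ≥ 13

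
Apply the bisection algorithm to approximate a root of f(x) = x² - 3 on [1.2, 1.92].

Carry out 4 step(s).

f(x) = x² - 3
Initial interval: [1.2, 1.92]

Iteration 1:
  c_1 = (1.200000 + 1.920000)/2 = 1.560000
  f(c_1) = f(1.560000) = -0.566400
  f(a) × f(c) ≥ 0, new interval: [1.560000, 1.920000]
Iteration 2:
  c_2 = (1.560000 + 1.920000)/2 = 1.740000
  f(c_2) = f(1.740000) = 0.027600
  f(a) × f(c) < 0, new interval: [1.560000, 1.740000]
Iteration 3:
  c_3 = (1.560000 + 1.740000)/2 = 1.650000
  f(c_3) = f(1.650000) = -0.277500
  f(a) × f(c) ≥ 0, new interval: [1.650000, 1.740000]
Iteration 4:
  c_4 = (1.650000 + 1.740000)/2 = 1.695000
  f(c_4) = f(1.695000) = -0.126975
  f(a) × f(c) ≥ 0, new interval: [1.695000, 1.740000]

After 4 iteration(s), the approximation is c_4 = 1.695000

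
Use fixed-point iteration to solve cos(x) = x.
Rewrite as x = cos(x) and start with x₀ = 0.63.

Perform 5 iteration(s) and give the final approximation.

Equation: cos(x) = x
Fixed-point form: x = cos(x)
x₀ = 0.63

x_1 = g(0.630000) = 0.808028
x_2 = g(0.808028) = 0.690926
x_3 = g(0.690926) = 0.770656
x_4 = g(0.770656) = 0.717454
x_5 = g(0.717454) = 0.753482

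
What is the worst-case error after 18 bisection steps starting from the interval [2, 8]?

Bisection error bound: |error| ≤ (b-a)/2^n
|error| ≤ (8 - 2)/2^18 = 6/2^18
|error| ≤ 0.0000228882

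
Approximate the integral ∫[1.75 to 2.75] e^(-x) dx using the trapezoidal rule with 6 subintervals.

f(x) = e^(-x)
a = 1.75, b = 2.75, n = 6
h = (b - a)/n = 0.166667

Trapezoidal rule: (h/2)[f(x₀) + 2f(x₁) + 2f(x₂) + ... + f(xₙ)]

x_0 = 1.7500, f(x_0) = 0.173774, coefficient = 1
x_1 = 1.9167, f(x_1) = 0.147096, coefficient = 2
x_2 = 2.0833, f(x_2) = 0.124514, coefficient = 2
x_3 = 2.2500, f(x_3) = 0.105399, coefficient = 2
x_4 = 2.4167, f(x_4) = 0.089219, coefficient = 2
x_5 = 2.5833, f(x_5) = 0.075522, coefficient = 2
x_6 = 2.7500, f(x_6) = 0.063928, coefficient = 1

I ≈ (0.166667/2) × 1.321203 = 0.110100
Exact value: 0.109846
Error: 0.000254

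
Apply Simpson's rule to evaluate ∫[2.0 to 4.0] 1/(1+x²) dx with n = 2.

f(x) = 1/(1+x²)
a = 2.0, b = 4.0, n = 2
h = (b - a)/n = 1.000000

Simpson's rule: (h/3)[f(x₀) + 4f(x₁) + 2f(x₂) + ... + f(xₙ)]

x_0 = 2.0000, f(x_0) = 0.200000, coefficient = 1
x_1 = 3.0000, f(x_1) = 0.100000, coefficient = 4
x_2 = 4.0000, f(x_2) = 0.058824, coefficient = 1

I ≈ (1.000000/3) × 0.658824 = 0.219608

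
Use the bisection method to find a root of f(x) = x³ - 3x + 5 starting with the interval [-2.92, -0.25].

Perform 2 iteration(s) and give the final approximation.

f(x) = x³ - 3x + 5
Initial interval: [-2.92, -0.25]

Iteration 1:
  c_1 = (-2.920000 + (-0.250000))/2 = -1.585000
  f(c_1) = f(-1.585000) = 5.773123
  f(a) × f(c) < 0, new interval: [-2.920000, -1.585000]
Iteration 2:
  c_2 = (-2.920000 + (-1.585000))/2 = -2.252500
  f(c_2) = f(-2.252500) = 0.328864
  f(a) × f(c) < 0, new interval: [-2.920000, -2.252500]

After 2 iteration(s), the approximation is c_2 = -2.252500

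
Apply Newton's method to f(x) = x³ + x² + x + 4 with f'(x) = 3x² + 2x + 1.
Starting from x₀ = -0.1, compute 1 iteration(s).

f(x) = x³ + x² + x + 4
f'(x) = 3x² + 2x + 1
x₀ = -0.1

Newton-Raphson formula: x_{n+1} = x_n - f(x_n)/f'(x_n)

Iteration 1:
  f(-0.100000) = 3.909000
  f'(-0.100000) = 0.830000
  x_1 = -0.100000 - 3.909000/0.830000 = -4.809639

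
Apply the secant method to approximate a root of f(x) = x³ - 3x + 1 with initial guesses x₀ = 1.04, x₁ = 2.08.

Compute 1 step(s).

f(x) = x³ - 3x + 1
x₀ = 1.04, x₁ = 2.08

Secant formula: x_{n+1} = x_n - f(x_n)(x_n - x_{n-1})/(f(x_n) - f(x_{n-1}))

Iteration 1:
  f(1.040000) = -0.995136
  f(2.080000) = 3.758912
  x_2 = 2.080000 - 3.758912×(2.080000 - 1.040000)/(3.758912 - (-0.995136))
       = 1.257697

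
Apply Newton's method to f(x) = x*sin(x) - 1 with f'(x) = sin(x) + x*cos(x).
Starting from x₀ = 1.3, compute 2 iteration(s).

f(x) = x*sin(x) - 1
f'(x) = sin(x) + x*cos(x)
x₀ = 1.3

Newton-Raphson formula: x_{n+1} = x_n - f(x_n)/f'(x_n)

Iteration 1:
  f(1.300000) = 0.252626
  f'(1.300000) = 1.311307
  x_1 = 1.300000 - 0.252626/1.311307 = 1.107348
Iteration 2:
  f(1.107348) = -0.009459
  f'(1.107348) = 1.389540
  x_2 = 1.107348 - (-0.009459)/1.389540 = 1.114155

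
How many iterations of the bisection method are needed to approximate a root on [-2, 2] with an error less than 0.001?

We need (b-a)/2^n ≤ 0.001
(2 - (-2))/2^n ≤ 0.001
4/2^n ≤ 0.001
2^n ≥ 4000
n ≥ log₂(4000) = 11.97
n ≥ 12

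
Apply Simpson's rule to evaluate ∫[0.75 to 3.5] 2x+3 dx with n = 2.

f(x) = 2x+3
a = 0.75, b = 3.5, n = 2
h = (b - a)/n = 1.375000

Simpson's rule: (h/3)[f(x₀) + 4f(x₁) + 2f(x₂) + ... + f(xₙ)]

x_0 = 0.7500, f(x_0) = 4.500000, coefficient = 1
x_1 = 2.1250, f(x_1) = 7.250000, coefficient = 4
x_2 = 3.5000, f(x_2) = 10.000000, coefficient = 1

I ≈ (1.375000/3) × 43.500000 = 19.937500
Exact value: 19.937500
Error: 0.000000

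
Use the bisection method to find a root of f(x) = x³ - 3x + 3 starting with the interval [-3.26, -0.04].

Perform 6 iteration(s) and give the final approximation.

f(x) = x³ - 3x + 3
Initial interval: [-3.26, -0.04]

Iteration 1:
  c_1 = (-3.260000 + (-0.040000))/2 = -1.650000
  f(c_1) = f(-1.650000) = 3.457875
  f(a) × f(c) < 0, new interval: [-3.260000, -1.650000]
Iteration 2:
  c_2 = (-3.260000 + (-1.650000))/2 = -2.455000
  f(c_2) = f(-2.455000) = -4.431346
  f(a) × f(c) ≥ 0, new interval: [-2.455000, -1.650000]
Iteration 3:
  c_3 = (-2.455000 + (-1.650000))/2 = -2.052500
  f(c_3) = f(-2.052500) = 0.510818
  f(a) × f(c) < 0, new interval: [-2.455000, -2.052500]
Iteration 4:
  c_4 = (-2.455000 + (-2.052500))/2 = -2.253750
  f(c_4) = f(-2.253750) = -1.686423
  f(a) × f(c) ≥ 0, new interval: [-2.253750, -2.052500]
Iteration 5:
  c_5 = (-2.253750 + (-2.052500))/2 = -2.153125
  f(c_5) = f(-2.153125) = -0.522399
  f(a) × f(c) ≥ 0, new interval: [-2.153125, -2.052500]
Iteration 6:
  c_6 = (-2.153125 + (-2.052500))/2 = -2.102813
  f(c_6) = f(-2.102813) = 0.010178
  f(a) × f(c) < 0, new interval: [-2.153125, -2.102813]

After 6 iteration(s), the approximation is c_6 = -2.102813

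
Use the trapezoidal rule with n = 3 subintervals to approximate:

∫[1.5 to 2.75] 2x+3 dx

f(x) = 2x+3
a = 1.5, b = 2.75, n = 3
h = (b - a)/n = 0.416667

Trapezoidal rule: (h/2)[f(x₀) + 2f(x₁) + 2f(x₂) + ... + f(xₙ)]

x_0 = 1.5000, f(x_0) = 6.000000, coefficient = 1
x_1 = 1.9167, f(x_1) = 6.833333, coefficient = 2
x_2 = 2.3333, f(x_2) = 7.666667, coefficient = 2
x_3 = 2.7500, f(x_3) = 8.500000, coefficient = 1

I ≈ (0.416667/2) × 43.500000 = 9.062500
Exact value: 9.062500
Error: 0.000000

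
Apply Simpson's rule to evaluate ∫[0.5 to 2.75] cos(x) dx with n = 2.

f(x) = cos(x)
a = 0.5, b = 2.75, n = 2
h = (b - a)/n = 1.125000

Simpson's rule: (h/3)[f(x₀) + 4f(x₁) + 2f(x₂) + ... + f(xₙ)]

x_0 = 0.5000, f(x_0) = 0.877583, coefficient = 1
x_1 = 1.6250, f(x_1) = -0.054177, coefficient = 4
x_2 = 2.7500, f(x_2) = -0.924302, coefficient = 1

I ≈ (1.125000/3) × -0.263428 = -0.098786
Exact value: -0.097765
Error: 0.001021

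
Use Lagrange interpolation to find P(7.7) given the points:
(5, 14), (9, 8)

Lagrange interpolation formula:
P(x) = Σ yᵢ × Lᵢ(x)
where Lᵢ(x) = Π_{j≠i} (x - xⱼ)/(xᵢ - xⱼ)

L_0(7.7) = (7.7 - 9)/(5 - 9) = 0.325000
L_1(7.7) = (7.7 - 5)/(9 - 5) = 0.675000

P(7.7) = 14×L_0(7.7) + 8×L_1(7.7)
P(7.7) = 9.950000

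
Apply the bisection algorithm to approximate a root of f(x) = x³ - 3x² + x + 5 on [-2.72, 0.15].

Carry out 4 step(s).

f(x) = x³ - 3x² + x + 5
Initial interval: [-2.72, 0.15]

Iteration 1:
  c_1 = (-2.720000 + 0.150000)/2 = -1.285000
  f(c_1) = f(-1.285000) = -3.360499
  f(a) × f(c) ≥ 0, new interval: [-1.285000, 0.150000]
Iteration 2:
  c_2 = (-1.285000 + 0.150000)/2 = -0.567500
  f(c_2) = f(-0.567500) = 3.283564
  f(a) × f(c) < 0, new interval: [-1.285000, -0.567500]
Iteration 3:
  c_3 = (-1.285000 + (-0.567500))/2 = -0.926250
  f(c_3) = f(-0.926250) = 0.705267
  f(a) × f(c) < 0, new interval: [-1.285000, -0.926250]
Iteration 4:
  c_4 = (-1.285000 + (-0.926250))/2 = -1.105625
  f(c_4) = f(-1.105625) = -1.124368
  f(a) × f(c) ≥ 0, new interval: [-1.105625, -0.926250]

After 4 iteration(s), the approximation is c_4 = -1.105625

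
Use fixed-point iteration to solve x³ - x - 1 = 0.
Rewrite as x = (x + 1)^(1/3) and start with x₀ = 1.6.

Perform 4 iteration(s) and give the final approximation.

Equation: x³ - x - 1 = 0
Fixed-point form: x = (x + 1)^(1/3)
x₀ = 1.6

x_1 = g(1.600000) = 1.375069
x_2 = g(1.375069) = 1.334214
x_3 = g(1.334214) = 1.326519
x_4 = g(1.326519) = 1.325060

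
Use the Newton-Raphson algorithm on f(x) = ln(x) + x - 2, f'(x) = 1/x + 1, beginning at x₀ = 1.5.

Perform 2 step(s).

f(x) = ln(x) + x - 2
f'(x) = 1/x + 1
x₀ = 1.5

Newton-Raphson formula: x_{n+1} = x_n - f(x_n)/f'(x_n)

Iteration 1:
  f(1.500000) = -0.094535
  f'(1.500000) = 1.666667
  x_1 = 1.500000 - (-0.094535)/1.666667 = 1.556721
Iteration 2:
  f(1.556721) = -0.000697
  f'(1.556721) = 1.642376
  x_2 = 1.556721 - (-0.000697)/1.642376 = 1.557146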